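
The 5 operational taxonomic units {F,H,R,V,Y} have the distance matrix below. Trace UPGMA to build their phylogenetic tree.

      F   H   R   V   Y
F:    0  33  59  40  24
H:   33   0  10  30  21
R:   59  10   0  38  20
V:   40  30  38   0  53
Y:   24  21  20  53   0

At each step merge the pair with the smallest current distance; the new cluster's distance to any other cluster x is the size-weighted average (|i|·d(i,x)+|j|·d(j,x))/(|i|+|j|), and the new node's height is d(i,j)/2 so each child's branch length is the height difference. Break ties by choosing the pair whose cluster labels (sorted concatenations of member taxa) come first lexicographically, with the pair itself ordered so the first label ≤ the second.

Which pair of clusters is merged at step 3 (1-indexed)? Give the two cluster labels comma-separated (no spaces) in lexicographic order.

F,HRY

step 1: merge (H,R) at d=10; branch lengths H→5, R→5; new cluster HR
  updated: d(F,HR)=46, d(HR,V)=34, d(HR,Y)=41/2
step 2: merge (HR,Y) at d=41/2; branch lengths HR→21/4, Y→41/4; new cluster HRY
  updated: d(F,HRY)=116/3, d(HRY,V)=121/3
step 3: merge (F,HRY) at d=116/3; branch lengths F→58/3, HRY→109/12; new cluster FHRY
  updated: d(FHRY,V)=161/4
step 4: merge (FHRY,V) at d=161/4; branch lengths FHRY→19/24, V→161/8; new cluster FHRVY
final tree: ((F:58/3,((H:5,R:5):21/4,Y:41/4):109/12):19/24,V:161/8)
total length: 449/6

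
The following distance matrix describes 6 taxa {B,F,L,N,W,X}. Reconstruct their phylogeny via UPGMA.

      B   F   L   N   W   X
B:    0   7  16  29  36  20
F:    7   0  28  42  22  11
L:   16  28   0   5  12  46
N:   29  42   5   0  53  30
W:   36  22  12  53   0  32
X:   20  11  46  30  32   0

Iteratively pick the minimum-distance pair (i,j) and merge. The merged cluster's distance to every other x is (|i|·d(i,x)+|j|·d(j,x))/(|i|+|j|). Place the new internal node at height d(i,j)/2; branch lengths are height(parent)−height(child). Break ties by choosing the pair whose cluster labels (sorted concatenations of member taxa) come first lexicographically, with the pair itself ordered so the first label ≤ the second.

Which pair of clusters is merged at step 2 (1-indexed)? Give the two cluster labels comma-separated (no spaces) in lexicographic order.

B,F

step 1: merge (L,N) at d=5; branch lengths L→5/2, N→5/2; new cluster LN
  updated: d(B,LN)=45/2, d(F,LN)=35, d(LN,W)=65/2, d(LN,X)=38
step 2: merge (B,F) at d=7; branch lengths B→7/2, F→7/2; new cluster BF
  updated: d(BF,LN)=115/4, d(BF,W)=29, d(BF,X)=31/2
step 3: merge (BF,X) at d=31/2; branch lengths BF→17/4, X→31/4; new cluster BFX
  updated: d(BFX,LN)=191/6, d(BFX,W)=30
step 4: merge (BFX,W) at d=30; branch lengths BFX→29/4, W→15; new cluster BFWX
  updated: d(BFWX,LN)=32
step 5: merge (BFWX,LN) at d=32; branch lengths BFWX→1, LN→27/2; new cluster BFLNWX
final tree: ((((B:7/2,F:7/2):17/4,X:31/4):29/4,W:15):1,(L:5/2,N:5/2):27/2)
total length: 243/4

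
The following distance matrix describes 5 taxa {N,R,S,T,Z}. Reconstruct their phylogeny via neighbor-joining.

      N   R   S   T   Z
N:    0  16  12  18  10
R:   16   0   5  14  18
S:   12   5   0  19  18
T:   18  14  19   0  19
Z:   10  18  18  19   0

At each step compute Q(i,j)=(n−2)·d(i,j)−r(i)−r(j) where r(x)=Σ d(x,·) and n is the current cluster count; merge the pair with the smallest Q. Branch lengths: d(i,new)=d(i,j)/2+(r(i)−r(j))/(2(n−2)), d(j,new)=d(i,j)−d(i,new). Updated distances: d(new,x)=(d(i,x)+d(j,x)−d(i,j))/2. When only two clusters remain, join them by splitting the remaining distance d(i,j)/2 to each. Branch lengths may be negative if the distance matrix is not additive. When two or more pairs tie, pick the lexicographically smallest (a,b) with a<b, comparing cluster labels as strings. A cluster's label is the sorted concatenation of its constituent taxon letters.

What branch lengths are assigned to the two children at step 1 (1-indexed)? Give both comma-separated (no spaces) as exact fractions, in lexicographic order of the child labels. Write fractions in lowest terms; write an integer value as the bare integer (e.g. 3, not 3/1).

7/3,8/3

1. join R+S (d=5, Q=-92) ⇒ RS; edges |R|=7/3, |S|=8/3
  updated: d(N,RS)=23/2, d(RS,T)=14, d(RS,Z)=31/2
2. join N+Z (d=10, Q=-64) ⇒ NZ; edges |N|=15/4, |Z|=25/4
  updated: d(NZ,RS)=17/2, d(NZ,T)=27/2
3. join NZ+RS (d=17/2, Q=-36) ⇒ NRSZ; edges |NZ|=4, |RS|=9/2
  updated: d(NRSZ,T)=19/2
4. join NRSZ+T (d=19/2) ⇒ NRSTZ; edges |NRSZ|=19/4, |T|=19/4
final tree: (((N:15/4,Z:25/4):4,(R:7/3,S:8/3):9/2):19/4,T:19/4)
total length: 33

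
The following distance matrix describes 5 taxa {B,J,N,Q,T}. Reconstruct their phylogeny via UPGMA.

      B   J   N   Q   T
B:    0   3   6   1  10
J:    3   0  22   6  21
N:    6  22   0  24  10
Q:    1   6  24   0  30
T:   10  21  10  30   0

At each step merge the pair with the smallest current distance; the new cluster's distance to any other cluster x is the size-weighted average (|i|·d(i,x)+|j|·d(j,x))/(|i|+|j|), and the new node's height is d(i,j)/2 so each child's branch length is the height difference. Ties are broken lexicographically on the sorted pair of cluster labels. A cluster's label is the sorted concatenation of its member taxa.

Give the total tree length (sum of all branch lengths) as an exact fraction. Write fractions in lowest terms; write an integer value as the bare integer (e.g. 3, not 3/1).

1. join B+Q (d=1) ⇒ BQ; edges |B|=1/2, |Q|=1/2
  updated: d(BQ,J)=9/2, d(BQ,N)=15, d(BQ,T)=20
2. join BQ+J (d=9/2) ⇒ BJQ; edges |BQ|=7/4, |J|=9/4
  updated: d(BJQ,N)=52/3, d(BJQ,T)=61/3
3. join N+T (d=10) ⇒ NT; edges |N|=5, |T|=5
  updated: d(BJQ,NT)=113/6
4. join BJQ+NT (d=113/6) ⇒ BJNQT; edges |BJQ|=43/6, |NT|=53/12
final tree: (((B:1/2,Q:1/2):7/4,J:9/4):43/6,(N:5,T:5):53/12)
total length: 319/12

319/12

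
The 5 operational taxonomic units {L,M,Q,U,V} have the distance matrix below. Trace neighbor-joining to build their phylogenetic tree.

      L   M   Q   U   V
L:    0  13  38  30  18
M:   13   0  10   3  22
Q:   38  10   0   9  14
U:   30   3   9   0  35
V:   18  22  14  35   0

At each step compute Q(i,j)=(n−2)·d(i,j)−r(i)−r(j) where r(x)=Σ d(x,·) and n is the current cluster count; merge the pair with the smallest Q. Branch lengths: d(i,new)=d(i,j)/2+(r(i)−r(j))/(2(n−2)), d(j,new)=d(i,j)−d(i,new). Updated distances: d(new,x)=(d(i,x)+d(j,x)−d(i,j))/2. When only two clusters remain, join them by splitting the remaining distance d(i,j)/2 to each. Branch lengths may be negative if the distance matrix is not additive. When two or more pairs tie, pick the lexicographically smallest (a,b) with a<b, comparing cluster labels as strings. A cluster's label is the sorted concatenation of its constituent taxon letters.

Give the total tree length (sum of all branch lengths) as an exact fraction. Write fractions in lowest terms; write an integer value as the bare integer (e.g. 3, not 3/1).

iteration 1: select L,V (d=18, Q=-134); attach at lengths (32/3, 22/3); label the merged cluster LV
  updated: d(LV,M)=17/2, d(LV,Q)=17, d(LV,U)=47/2
iteration 2: select LV,M (d=17/2, Q=-107/2); attach at lengths (89/8, -21/8); label the merged cluster LMV
  updated: d(LMV,Q)=37/4, d(LMV,U)=9
iteration 3: select LMV,Q (d=37/4, Q=-109/4); attach at lengths (37/8, 37/8); label the merged cluster LMQV
  updated: d(LMQV,U)=35/8
iteration 4: select LMQV,U (d=35/8); attach at lengths (35/16, 35/16); label the merged cluster LMQUV
final tree: ((((L:32/3,V:22/3):89/8,M:-21/8):37/8,Q:37/8):35/16,U:35/16)
total length: 321/8

321/8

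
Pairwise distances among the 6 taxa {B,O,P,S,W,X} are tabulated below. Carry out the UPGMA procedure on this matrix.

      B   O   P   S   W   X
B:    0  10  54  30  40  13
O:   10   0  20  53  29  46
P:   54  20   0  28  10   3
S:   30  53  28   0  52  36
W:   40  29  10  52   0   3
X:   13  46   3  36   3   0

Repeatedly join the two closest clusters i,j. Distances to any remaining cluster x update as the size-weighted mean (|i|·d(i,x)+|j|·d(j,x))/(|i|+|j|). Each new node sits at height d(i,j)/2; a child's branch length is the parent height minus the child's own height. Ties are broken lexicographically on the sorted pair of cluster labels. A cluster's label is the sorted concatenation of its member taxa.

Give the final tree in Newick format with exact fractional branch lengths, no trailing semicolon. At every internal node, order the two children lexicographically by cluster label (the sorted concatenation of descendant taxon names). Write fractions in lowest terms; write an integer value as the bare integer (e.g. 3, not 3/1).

(((B:5,O:5):71/6,((P:3/2,X:3/2):7/4,W:13/4):163/12):46/15,S:199/10)

iteration 1: select P,X (d=3); attach at lengths (3/2, 3/2); label the merged cluster PX
  updated: d(B,PX)=67/2, d(O,PX)=33, d(PX,S)=32, d(PX,W)=13/2
iteration 2: select PX,W (d=13/2); attach at lengths (7/4, 13/4); label the merged cluster PWX
  updated: d(B,PWX)=107/3, d(O,PWX)=95/3, d(PWX,S)=116/3
iteration 3: select B,O (d=10); attach at lengths (5, 5); label the merged cluster BO
  updated: d(BO,PWX)=101/3, d(BO,S)=83/2
iteration 4: select BO,PWX (d=101/3); attach at lengths (71/6, 163/12); label the merged cluster BOPWX
  updated: d(BOPWX,S)=199/5
iteration 5: select BOPWX,S (d=199/5); attach at lengths (46/15, 199/10); label the merged cluster BOPSWX
final tree: (((B:5,O:5):71/6,((P:3/2,X:3/2):7/4,W:13/4):163/12):46/15,S:199/10)
total length: 3983/60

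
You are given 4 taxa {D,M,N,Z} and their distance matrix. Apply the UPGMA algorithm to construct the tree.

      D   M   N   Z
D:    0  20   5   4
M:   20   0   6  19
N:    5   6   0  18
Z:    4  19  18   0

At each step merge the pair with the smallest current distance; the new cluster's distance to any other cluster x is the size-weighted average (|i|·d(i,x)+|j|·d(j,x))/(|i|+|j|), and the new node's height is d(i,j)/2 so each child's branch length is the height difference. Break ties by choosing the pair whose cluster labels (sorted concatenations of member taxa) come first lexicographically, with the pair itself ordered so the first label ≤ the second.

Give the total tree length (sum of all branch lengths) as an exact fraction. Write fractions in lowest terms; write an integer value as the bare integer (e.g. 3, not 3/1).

41/2

1. join D+Z (d=4) ⇒ DZ; edges |D|=2, |Z|=2
  updated: d(DZ,M)=39/2, d(DZ,N)=23/2
2. join M+N (d=6) ⇒ MN; edges |M|=3, |N|=3
  updated: d(DZ,MN)=31/2
3. join DZ+MN (d=31/2) ⇒ DMNZ; edges |DZ|=23/4, |MN|=19/4
final tree: ((D:2,Z:2):23/4,(M:3,N:3):19/4)
total length: 41/2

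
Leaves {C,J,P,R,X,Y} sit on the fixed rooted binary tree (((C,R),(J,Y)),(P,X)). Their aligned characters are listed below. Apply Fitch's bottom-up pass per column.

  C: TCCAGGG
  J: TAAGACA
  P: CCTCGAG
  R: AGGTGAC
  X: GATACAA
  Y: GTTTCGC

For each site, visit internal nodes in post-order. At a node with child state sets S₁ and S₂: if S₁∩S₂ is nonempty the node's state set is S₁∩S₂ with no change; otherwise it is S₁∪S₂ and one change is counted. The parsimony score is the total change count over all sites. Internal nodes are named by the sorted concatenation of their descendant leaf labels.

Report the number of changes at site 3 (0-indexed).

4

site 0, node CR: C={T} ∪ R={A} → {A,T} (+1)
site 0, node JY: J={T} ∪ Y={G} → {G,T} (+1)
site 0, node CJRY: CR={A,T} ∩ JY={G,T} → {T} (+0)
site 0, node PX: P={C} ∪ X={G} → {C,G} (+1)
site 0, node CJPRXY: CJRY={T} ∪ PX={C,G} → {C,G,T} (+1)
site 1, node CR: C={C} ∪ R={G} → {C,G} (+1)
site 1, node JY: J={A} ∪ Y={T} → {A,T} (+1)
site 1, node CJRY: CR={C,G} ∪ JY={A,T} → {A,C,G,T} (+1)
site 1, node PX: P={C} ∪ X={A} → {A,C} (+1)
site 1, node CJPRXY: CJRY={A,C,G,T} ∩ PX={A,C} → {A,C} (+0)
site 2, node CR: C={C} ∪ R={G} → {C,G} (+1)
site 2, node JY: J={A} ∪ Y={T} → {A,T} (+1)
site 2, node CJRY: CR={C,G} ∪ JY={A,T} → {A,C,G,T} (+1)
site 2, node PX: P={T} ∩ X={T} → {T} (+0)
site 2, node CJPRXY: CJRY={A,C,G,T} ∩ PX={T} → {T} (+0)
site 3, node CR: C={A} ∪ R={T} → {A,T} (+1)
site 3, node JY: J={G} ∪ Y={T} → {G,T} (+1)
site 3, node CJRY: CR={A,T} ∩ JY={G,T} → {T} (+0)
site 3, node PX: P={C} ∪ X={A} → {A,C} (+1)
site 3, node CJPRXY: CJRY={T} ∪ PX={A,C} → {A,C,T} (+1)
site 4, node CR: C={G} ∩ R={G} → {G} (+0)
site 4, node JY: J={A} ∪ Y={C} → {A,C} (+1)
site 4, node CJRY: CR={G} ∪ JY={A,C} → {A,C,G} (+1)
site 4, node PX: P={G} ∪ X={C} → {C,G} (+1)
site 4, node CJPRXY: CJRY={A,C,G} ∩ PX={C,G} → {C,G} (+0)
site 5, node CR: C={G} ∪ R={A} → {A,G} (+1)
site 5, node JY: J={C} ∪ Y={G} → {C,G} (+1)
site 5, node CJRY: CR={A,G} ∩ JY={C,G} → {G} (+0)
site 5, node PX: P={A} ∩ X={A} → {A} (+0)
site 5, node CJPRXY: CJRY={G} ∪ PX={A} → {A,G} (+1)
site 6, node CR: C={G} ∪ R={C} → {C,G} (+1)
site 6, node JY: J={A} ∪ Y={C} → {A,C} (+1)
site 6, node CJRY: CR={C,G} ∩ JY={A,C} → {C} (+0)
site 6, node PX: P={G} ∪ X={A} → {A,G} (+1)
site 6, node CJPRXY: CJRY={C} ∪ PX={A,G} → {A,C,G} (+1)
per-site changes: [4, 4, 3, 4, 3, 3, 4]; total = 25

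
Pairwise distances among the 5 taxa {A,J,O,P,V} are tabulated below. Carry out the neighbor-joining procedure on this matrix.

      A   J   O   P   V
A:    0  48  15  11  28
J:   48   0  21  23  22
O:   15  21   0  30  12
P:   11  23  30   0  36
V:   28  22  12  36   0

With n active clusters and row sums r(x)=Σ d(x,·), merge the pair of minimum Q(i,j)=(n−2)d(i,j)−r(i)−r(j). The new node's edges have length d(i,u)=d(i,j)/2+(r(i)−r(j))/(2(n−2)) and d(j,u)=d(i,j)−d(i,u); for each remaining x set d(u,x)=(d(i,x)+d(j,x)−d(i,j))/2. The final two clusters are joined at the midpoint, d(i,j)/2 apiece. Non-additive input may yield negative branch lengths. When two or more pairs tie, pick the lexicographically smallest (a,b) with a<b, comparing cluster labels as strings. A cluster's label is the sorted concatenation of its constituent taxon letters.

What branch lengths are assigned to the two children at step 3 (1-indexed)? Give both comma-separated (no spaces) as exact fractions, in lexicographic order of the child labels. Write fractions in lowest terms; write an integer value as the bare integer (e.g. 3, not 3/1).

step 1: merge (A,P) at d=11, Q=-169; branch lengths A→35/6, P→31/6; new cluster AP
  updated: d(AP,J)=30, d(AP,O)=17, d(AP,V)=53/2
step 2: merge (AP,O) at d=17, Q=-179/2; branch lengths AP→115/8, O→21/8; new cluster AOP
  updated: d(AOP,J)=17, d(AOP,V)=43/4
step 3: merge (AOP,J) at d=17, Q=-199/4; branch lengths AOP→23/8, J→113/8; new cluster AJOP
  updated: d(AJOP,V)=63/8
step 4: merge (AJOP,V) at d=63/8; branch lengths AJOP→63/16, V→63/16; new cluster AJOPV
final tree: ((((A:35/6,P:31/6):115/8,O:21/8):23/8,J:113/8):63/16,V:63/16)
total length: 423/8

23/8,113/8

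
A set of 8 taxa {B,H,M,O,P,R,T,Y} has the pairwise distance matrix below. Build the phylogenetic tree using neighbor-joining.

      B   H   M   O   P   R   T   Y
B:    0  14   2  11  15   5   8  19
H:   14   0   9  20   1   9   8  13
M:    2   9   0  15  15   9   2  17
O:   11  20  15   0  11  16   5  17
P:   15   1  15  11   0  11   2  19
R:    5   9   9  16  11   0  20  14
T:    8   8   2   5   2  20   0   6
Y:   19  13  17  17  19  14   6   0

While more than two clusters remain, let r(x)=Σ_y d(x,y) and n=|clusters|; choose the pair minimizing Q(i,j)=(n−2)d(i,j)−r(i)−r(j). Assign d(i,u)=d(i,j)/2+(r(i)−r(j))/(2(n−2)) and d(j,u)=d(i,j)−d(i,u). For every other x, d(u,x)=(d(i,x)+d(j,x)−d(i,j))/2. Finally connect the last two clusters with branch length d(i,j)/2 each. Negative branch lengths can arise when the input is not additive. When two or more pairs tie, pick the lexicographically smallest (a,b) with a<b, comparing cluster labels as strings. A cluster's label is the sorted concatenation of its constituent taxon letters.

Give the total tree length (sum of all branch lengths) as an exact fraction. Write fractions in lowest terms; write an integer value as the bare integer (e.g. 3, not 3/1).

1071/32

step 1: merge (H,P) at d=1, Q=-142; branch lengths H→1/2, P→1/2; new cluster HP
  updated: d(B,HP)=14, d(HP,M)=23/2, d(HP,O)=15, d(HP,R)=19/2, d(HP,T)=9/2, d(HP,Y)=31/2
step 2: merge (B,R) at d=5, Q=-215/2; branch lengths B→21/20, R→79/20; new cluster BR
  updated: d(BR,HP)=37/4, d(BR,M)=3, d(BR,O)=11, d(BR,T)=23/2, d(BR,Y)=14
step 3: merge (BR,M) at d=3, Q=-341/4; branch lengths BR→49/32, M→47/32; new cluster BMR
  updated: d(BMR,HP)=71/8, d(BMR,O)=23/2, d(BMR,T)=21/4, d(BMR,Y)=14
step 4: merge (BMR,HP) at d=71/8, Q=-455/8; branch lengths BMR→179/48, HP→247/48; new cluster BHMPR
  updated: d(BHMPR,O)=141/16, d(BHMPR,T)=7/16, d(BHMPR,Y)=165/16
step 5: merge (BHMPR,O) at d=141/16, Q=-131/4; branch lengths BHMPR→51/32, O→231/32; new cluster BHMOPR
  updated: d(BHMOPR,T)=-27/16, d(BHMOPR,Y)=37/4
step 6: merge (BHMOPR,T) at d=-27/16, Q=-217/16; branch lengths BHMOPR→25/32, T→-79/32; new cluster BHMOPRT
  updated: d(BHMOPRT,Y)=271/32
step 7: merge (BHMOPRT,Y) at d=271/32; branch lengths BHMOPRT→271/64, Y→271/64; new cluster BHMOPRTY
final tree: ((((((B:21/20,R:79/20):49/32,M:47/32):179/48,(H:1/2,P:1/2):247/48):51/32,O:231/32):25/32,T:-79/32):271/64,Y:271/64)
total length: 1071/32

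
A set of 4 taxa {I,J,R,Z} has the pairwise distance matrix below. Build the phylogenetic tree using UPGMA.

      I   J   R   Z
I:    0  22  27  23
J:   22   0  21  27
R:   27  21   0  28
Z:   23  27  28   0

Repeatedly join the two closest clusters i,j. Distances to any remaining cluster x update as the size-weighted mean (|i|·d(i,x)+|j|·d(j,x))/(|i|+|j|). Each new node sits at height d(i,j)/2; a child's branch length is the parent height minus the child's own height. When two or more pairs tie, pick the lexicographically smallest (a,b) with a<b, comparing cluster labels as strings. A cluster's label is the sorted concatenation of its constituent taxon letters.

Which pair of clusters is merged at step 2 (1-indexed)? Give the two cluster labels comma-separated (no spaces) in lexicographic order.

I,Z

iteration 1: select J,R (d=21); attach at lengths (21/2, 21/2); label the merged cluster JR
  updated: d(I,JR)=49/2, d(JR,Z)=55/2
iteration 2: select I,Z (d=23); attach at lengths (23/2, 23/2); label the merged cluster IZ
  updated: d(IZ,JR)=26
iteration 3: select IZ,JR (d=26); attach at lengths (3/2, 5/2); label the merged cluster IJRZ
final tree: ((I:23/2,Z:23/2):3/2,(J:21/2,R:21/2):5/2)
total length: 48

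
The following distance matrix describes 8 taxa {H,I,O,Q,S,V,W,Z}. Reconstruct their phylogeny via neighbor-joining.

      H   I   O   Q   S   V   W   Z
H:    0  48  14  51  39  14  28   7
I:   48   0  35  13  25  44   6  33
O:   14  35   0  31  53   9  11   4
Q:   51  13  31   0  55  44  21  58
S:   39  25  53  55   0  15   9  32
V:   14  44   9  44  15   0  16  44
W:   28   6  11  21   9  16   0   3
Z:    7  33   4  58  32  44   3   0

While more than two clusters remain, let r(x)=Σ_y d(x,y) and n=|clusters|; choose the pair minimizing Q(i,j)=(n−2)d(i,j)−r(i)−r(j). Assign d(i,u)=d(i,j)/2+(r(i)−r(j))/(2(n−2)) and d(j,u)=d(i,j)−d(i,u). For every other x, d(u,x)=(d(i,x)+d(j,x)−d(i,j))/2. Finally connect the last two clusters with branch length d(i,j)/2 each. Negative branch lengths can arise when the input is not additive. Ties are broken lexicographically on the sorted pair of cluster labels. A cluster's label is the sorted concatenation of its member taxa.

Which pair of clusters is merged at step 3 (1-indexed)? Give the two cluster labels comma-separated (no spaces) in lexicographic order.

1. join I+Q (d=13, Q=-399) ⇒ IQ; edges |I|=3/4, |Q|=49/4
  updated: d(H,IQ)=43, d(IQ,O)=53/2, d(IQ,S)=67/2, d(IQ,V)=75/2, d(IQ,W)=7, d(IQ,Z)=39
2. join S+V (d=15, Q=-242) ⇒ SV; edges |S|=121/10, |V|=29/10
  updated: d(H,SV)=19, d(IQ,SV)=28, d(O,SV)=47/2, d(SV,W)=5, d(SV,Z)=61/2
3. join IQ+W (d=7, Q=-339/2) ⇒ IQW; edges |IQ|=235/16, |W|=-123/16
  updated: d(H,IQW)=32, d(IQW,O)=61/4, d(IQW,SV)=13, d(IQW,Z)=35/2
4. join IQW+SV (d=13, Q=-499/4) ⇒ IQSVW; edges |IQW|=41/8, |SV|=63/8
  updated: d(H,IQSVW)=19, d(IQSVW,O)=103/8, d(IQSVW,Z)=35/2
5. join H+Z (d=7, Q=-109/2) ⇒ HZ; edges |H|=51/8, |Z|=5/8
  updated: d(HZ,IQSVW)=59/4, d(HZ,O)=11/2
6. join HZ+IQSVW (d=59/4, Q=-265/8) ⇒ HIQSVWZ; edges |HZ|=59/16, |IQSVW|=177/16
  updated: d(HIQSVWZ,O)=29/16
7. join HIQSVWZ+O (d=29/16) ⇒ HIOQSVWZ; edges |HIQSVWZ|=29/32, |O|=29/32
final tree: (((H:51/8,Z:5/8):59/16,(((I:3/4,Q:49/4):235/16,W:-123/16):41/8,(S:121/10,V:29/10):63/8):177/16):29/32,O:29/32)
total length: 1145/16

IQ,W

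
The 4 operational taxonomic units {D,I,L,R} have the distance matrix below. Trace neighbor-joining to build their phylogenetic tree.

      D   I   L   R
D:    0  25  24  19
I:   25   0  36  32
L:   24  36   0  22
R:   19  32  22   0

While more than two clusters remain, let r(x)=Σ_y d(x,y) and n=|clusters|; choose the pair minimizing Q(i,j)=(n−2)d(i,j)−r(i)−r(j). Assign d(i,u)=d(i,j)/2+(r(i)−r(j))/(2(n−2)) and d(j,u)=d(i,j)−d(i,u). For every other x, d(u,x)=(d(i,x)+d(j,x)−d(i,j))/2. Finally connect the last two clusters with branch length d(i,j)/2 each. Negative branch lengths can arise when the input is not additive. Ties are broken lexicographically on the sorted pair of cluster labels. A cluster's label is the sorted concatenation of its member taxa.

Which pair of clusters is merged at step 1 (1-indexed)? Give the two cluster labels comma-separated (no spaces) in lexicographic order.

D,I

1. join D+I (d=25, Q=-111) ⇒ DI; edges |D|=25/4, |I|=75/4
  updated: d(DI,L)=35/2, d(DI,R)=13
2. join DI+L (d=35/2, Q=-105/2) ⇒ DIL; edges |DI|=17/4, |L|=53/4
  updated: d(DIL,R)=35/4
3. join DIL+R (d=35/4) ⇒ DILR; edges |DIL|=35/8, |R|=35/8
final tree: (((D:25/4,I:75/4):17/4,L:53/4):35/8,R:35/8)
total length: 205/4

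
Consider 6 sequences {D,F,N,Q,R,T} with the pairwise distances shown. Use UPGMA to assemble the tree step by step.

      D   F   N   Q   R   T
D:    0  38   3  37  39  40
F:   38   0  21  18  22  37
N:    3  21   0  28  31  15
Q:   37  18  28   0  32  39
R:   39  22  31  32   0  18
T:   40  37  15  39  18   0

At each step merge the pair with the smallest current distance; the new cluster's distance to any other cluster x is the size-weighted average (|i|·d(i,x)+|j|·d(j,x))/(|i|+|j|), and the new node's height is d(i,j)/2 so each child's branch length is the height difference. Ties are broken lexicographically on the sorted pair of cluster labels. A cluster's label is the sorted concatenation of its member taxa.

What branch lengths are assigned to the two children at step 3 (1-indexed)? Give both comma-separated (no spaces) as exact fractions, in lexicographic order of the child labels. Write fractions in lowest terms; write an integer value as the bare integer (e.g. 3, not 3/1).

9,9

1. join D+N (d=3) ⇒ DN; edges |D|=3/2, |N|=3/2
  updated: d(DN,F)=59/2, d(DN,Q)=65/2, d(DN,R)=35, d(DN,T)=55/2
2. join F+Q (d=18) ⇒ FQ; edges |F|=9, |Q|=9
  updated: d(DN,FQ)=31, d(FQ,R)=27, d(FQ,T)=38
3. join R+T (d=18) ⇒ RT; edges |R|=9, |T|=9
  updated: d(DN,RT)=125/4, d(FQ,RT)=65/2
4. join DN+FQ (d=31) ⇒ DFNQ; edges |DN|=14, |FQ|=13/2
  updated: d(DFNQ,RT)=255/8
5. join DFNQ+RT (d=255/8) ⇒ DFNQRT; edges |DFNQ|=7/16, |RT|=111/16
final tree: (((D:3/2,N:3/2):14,(F:9,Q:9):13/2):7/16,(R:9,T:9):111/16)
total length: 535/8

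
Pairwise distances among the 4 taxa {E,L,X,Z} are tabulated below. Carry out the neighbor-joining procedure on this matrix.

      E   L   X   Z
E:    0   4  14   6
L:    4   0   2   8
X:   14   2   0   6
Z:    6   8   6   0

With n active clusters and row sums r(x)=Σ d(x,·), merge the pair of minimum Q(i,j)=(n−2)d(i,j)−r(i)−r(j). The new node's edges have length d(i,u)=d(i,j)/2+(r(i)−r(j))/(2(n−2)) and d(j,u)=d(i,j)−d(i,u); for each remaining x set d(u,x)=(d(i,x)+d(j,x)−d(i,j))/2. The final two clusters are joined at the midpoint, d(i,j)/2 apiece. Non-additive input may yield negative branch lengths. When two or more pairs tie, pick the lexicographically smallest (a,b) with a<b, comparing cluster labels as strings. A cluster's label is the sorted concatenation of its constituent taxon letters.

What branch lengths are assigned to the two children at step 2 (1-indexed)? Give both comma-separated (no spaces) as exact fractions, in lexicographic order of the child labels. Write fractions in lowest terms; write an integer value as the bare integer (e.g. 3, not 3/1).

4,-1

1. join E+Z (d=6, Q=-32) ⇒ EZ; edges |E|=4, |Z|=2
  updated: d(EZ,L)=3, d(EZ,X)=7
2. join EZ+L (d=3, Q=-12) ⇒ ELZ; edges |EZ|=4, |L|=-1
  updated: d(ELZ,X)=3
3. join ELZ+X (d=3) ⇒ ELXZ; edges |ELZ|=3/2, |X|=3/2
final tree: (((E:4,Z:2):4,L:-1):3/2,X:3/2)
total length: 12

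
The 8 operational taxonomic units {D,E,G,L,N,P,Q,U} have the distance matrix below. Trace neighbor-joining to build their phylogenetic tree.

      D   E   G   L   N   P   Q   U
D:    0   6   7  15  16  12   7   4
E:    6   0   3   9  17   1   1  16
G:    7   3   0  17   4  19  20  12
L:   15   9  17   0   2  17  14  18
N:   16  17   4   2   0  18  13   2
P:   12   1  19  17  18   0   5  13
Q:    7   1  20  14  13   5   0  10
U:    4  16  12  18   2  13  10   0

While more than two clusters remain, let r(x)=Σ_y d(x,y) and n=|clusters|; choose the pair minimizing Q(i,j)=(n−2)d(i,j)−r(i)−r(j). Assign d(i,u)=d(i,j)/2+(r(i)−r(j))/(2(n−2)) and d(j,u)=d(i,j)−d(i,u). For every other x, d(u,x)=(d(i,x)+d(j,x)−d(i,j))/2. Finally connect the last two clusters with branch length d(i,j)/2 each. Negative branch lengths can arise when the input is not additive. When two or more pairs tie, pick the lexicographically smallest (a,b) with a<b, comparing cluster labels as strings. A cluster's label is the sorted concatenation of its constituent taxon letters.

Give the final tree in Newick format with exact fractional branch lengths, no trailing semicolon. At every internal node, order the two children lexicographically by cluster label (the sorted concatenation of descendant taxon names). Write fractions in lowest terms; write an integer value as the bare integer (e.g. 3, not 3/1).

step 1: merge (L,N) at d=2, Q=-152; branch lengths L→8/3, N→-2/3; new cluster LN
  updated: d(D,LN)=29/2, d(E,LN)=12, d(G,LN)=19/2, d(LN,P)=33/2, d(LN,Q)=25/2, d(LN,U)=9
step 2: merge (E,P) at d=1, Q=-201/2; branch lengths E→-9/4, P→13/4; new cluster EP
  updated: d(D,EP)=17/2, d(EP,G)=21/2, d(EP,LN)=55/4, d(EP,Q)=5/2, d(EP,U)=14
step 3: merge (EP,Q) at d=5/2, Q=-365/4; branch lengths EP→29/32, Q→51/32; new cluster EPQ
  updated: d(D,EPQ)=13/2, d(EPQ,G)=14, d(EPQ,LN)=95/8, d(EPQ,U)=43/4
step 4: merge (G,LN) at d=19/2, Q=-471/8; branch lengths G→209/48, LN→247/48; new cluster GLN
  updated: d(D,GLN)=6, d(EPQ,GLN)=131/16, d(GLN,U)=23/4
step 5: merge (D,U) at d=4, Q=-29; branch lengths D→1, U→3; new cluster DU
  updated: d(DU,EPQ)=53/8, d(DU,GLN)=31/8
step 6: merge (DU,EPQ) at d=53/8, Q=-299/16; branch lengths DU→37/32, EPQ→175/32; new cluster DEPQU
  updated: d(DEPQU,GLN)=87/32
step 7: merge (DEPQU,GLN) at d=87/32; branch lengths DEPQU→87/64, GLN→87/64; new cluster DEGLNPQU
final tree: (((D:1,U:3):37/32,((E:-9/4,P:13/4):29/32,Q:51/32):175/32):87/64,(G:209/48,(L:8/3,N:-2/3):247/48):87/64)
total length: 907/32

(((D:1,U:3):37/32,((E:-9/4,P:13/4):29/32,Q:51/32):175/32):87/64,(G:209/48,(L:8/3,N:-2/3):247/48):87/64)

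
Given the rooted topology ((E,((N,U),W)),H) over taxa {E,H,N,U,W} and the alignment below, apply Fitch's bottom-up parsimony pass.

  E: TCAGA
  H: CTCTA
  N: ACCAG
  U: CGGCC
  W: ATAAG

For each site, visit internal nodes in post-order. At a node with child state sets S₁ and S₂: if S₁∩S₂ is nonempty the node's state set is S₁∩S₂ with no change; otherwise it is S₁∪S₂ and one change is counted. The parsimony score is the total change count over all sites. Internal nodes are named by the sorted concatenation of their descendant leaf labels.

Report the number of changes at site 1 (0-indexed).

3

site 0, node NU: N={A} ∪ U={C} → {A,C} (+1)
site 0, node NUW: NU={A,C} ∩ W={A} → {A} (+0)
site 0, node ENUW: E={T} ∪ NUW={A} → {A,T} (+1)
site 0, node EHNUW: ENUW={A,T} ∪ H={C} → {A,C,T} (+1)
site 1, node NU: N={C} ∪ U={G} → {C,G} (+1)
site 1, node NUW: NU={C,G} ∪ W={T} → {C,G,T} (+1)
site 1, node ENUW: E={C} ∩ NUW={C,G,T} → {C} (+0)
site 1, node EHNUW: ENUW={C} ∪ H={T} → {C,T} (+1)
site 2, node NU: N={C} ∪ U={G} → {C,G} (+1)
site 2, node NUW: NU={C,G} ∪ W={A} → {A,C,G} (+1)
site 2, node ENUW: E={A} ∩ NUW={A,C,G} → {A} (+0)
site 2, node EHNUW: ENUW={A} ∪ H={C} → {A,C} (+1)
site 3, node NU: N={A} ∪ U={C} → {A,C} (+1)
site 3, node NUW: NU={A,C} ∩ W={A} → {A} (+0)
site 3, node ENUW: E={G} ∪ NUW={A} → {A,G} (+1)
site 3, node EHNUW: ENUW={A,G} ∪ H={T} → {A,G,T} (+1)
site 4, node NU: N={G} ∪ U={C} → {C,G} (+1)
site 4, node NUW: NU={C,G} ∩ W={G} → {G} (+0)
site 4, node ENUW: E={A} ∪ NUW={G} → {A,G} (+1)
site 4, node EHNUW: ENUW={A,G} ∩ H={A} → {A} (+0)
per-site changes: [3, 3, 3, 3, 2]; total = 14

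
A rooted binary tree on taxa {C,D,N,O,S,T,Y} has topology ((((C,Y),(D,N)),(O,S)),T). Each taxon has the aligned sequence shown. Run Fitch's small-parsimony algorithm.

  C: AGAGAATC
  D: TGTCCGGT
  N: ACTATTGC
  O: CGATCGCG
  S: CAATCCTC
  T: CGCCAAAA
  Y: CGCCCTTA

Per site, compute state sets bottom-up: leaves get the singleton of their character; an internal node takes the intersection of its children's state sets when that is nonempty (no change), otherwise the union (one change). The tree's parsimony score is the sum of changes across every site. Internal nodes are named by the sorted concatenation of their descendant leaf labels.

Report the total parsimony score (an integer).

26

CY@0: {A} ∪ {C} = {A,C} (union, +1)
DN@0: {T} ∪ {A} = {A,T} (union, +1)
CDNY@0: {A,C} ∩ {A,T} = {A} (intersection, +0)
OS@0: {C} ∩ {C} = {C} (intersection, +0)
CDNOSY@0: {A} ∪ {C} = {A,C} (union, +1)
CDNOSTY@0: {A,C} ∩ {C} = {C} (intersection, +0)
CY@1: {G} ∩ {G} = {G} (intersection, +0)
DN@1: {G} ∪ {C} = {C,G} (union, +1)
CDNY@1: {G} ∩ {C,G} = {G} (intersection, +0)
OS@1: {G} ∪ {A} = {A,G} (union, +1)
CDNOSY@1: {G} ∩ {A,G} = {G} (intersection, +0)
CDNOSTY@1: {G} ∩ {G} = {G} (intersection, +0)
CY@2: {A} ∪ {C} = {A,C} (union, +1)
DN@2: {T} ∩ {T} = {T} (intersection, +0)
CDNY@2: {A,C} ∪ {T} = {A,C,T} (union, +1)
OS@2: {A} ∩ {A} = {A} (intersection, +0)
CDNOSY@2: {A,C,T} ∩ {A} = {A} (intersection, +0)
CDNOSTY@2: {A} ∪ {C} = {A,C} (union, +1)
CY@3: {G} ∪ {C} = {C,G} (union, +1)
DN@3: {C} ∪ {A} = {A,C} (union, +1)
CDNY@3: {C,G} ∩ {A,C} = {C} (intersection, +0)
OS@3: {T} ∩ {T} = {T} (intersection, +0)
CDNOSY@3: {C} ∪ {T} = {C,T} (union, +1)
CDNOSTY@3: {C,T} ∩ {C} = {C} (intersection, +0)
CY@4: {A} ∪ {C} = {A,C} (union, +1)
DN@4: {C} ∪ {T} = {C,T} (union, +1)
CDNY@4: {A,C} ∩ {C,T} = {C} (intersection, +0)
OS@4: {C} ∩ {C} = {C} (intersection, +0)
CDNOSY@4: {C} ∩ {C} = {C} (intersection, +0)
CDNOSTY@4: {C} ∪ {A} = {A,C} (union, +1)
CY@5: {A} ∪ {T} = {A,T} (union, +1)
DN@5: {G} ∪ {T} = {G,T} (union, +1)
CDNY@5: {A,T} ∩ {G,T} = {T} (intersection, +0)
OS@5: {G} ∪ {C} = {C,G} (union, +1)
CDNOSY@5: {T} ∪ {C,G} = {C,G,T} (union, +1)
CDNOSTY@5: {C,G,T} ∪ {A} = {A,C,G,T} (union, +1)
CY@6: {T} ∩ {T} = {T} (intersection, +0)
DN@6: {G} ∩ {G} = {G} (intersection, +0)
CDNY@6: {T} ∪ {G} = {G,T} (union, +1)
OS@6: {C} ∪ {T} = {C,T} (union, +1)
CDNOSY@6: {G,T} ∩ {C,T} = {T} (intersection, +0)
CDNOSTY@6: {T} ∪ {A} = {A,T} (union, +1)
CY@7: {C} ∪ {A} = {A,C} (union, +1)
DN@7: {T} ∪ {C} = {C,T} (union, +1)
CDNY@7: {A,C} ∩ {C,T} = {C} (intersection, +0)
OS@7: {G} ∪ {C} = {C,G} (union, +1)
CDNOSY@7: {C} ∩ {C,G} = {C} (intersection, +0)
CDNOSTY@7: {C} ∪ {A} = {A,C} (union, +1)
per-site changes: [3, 2, 3, 3, 3, 5, 3, 4]; total = 26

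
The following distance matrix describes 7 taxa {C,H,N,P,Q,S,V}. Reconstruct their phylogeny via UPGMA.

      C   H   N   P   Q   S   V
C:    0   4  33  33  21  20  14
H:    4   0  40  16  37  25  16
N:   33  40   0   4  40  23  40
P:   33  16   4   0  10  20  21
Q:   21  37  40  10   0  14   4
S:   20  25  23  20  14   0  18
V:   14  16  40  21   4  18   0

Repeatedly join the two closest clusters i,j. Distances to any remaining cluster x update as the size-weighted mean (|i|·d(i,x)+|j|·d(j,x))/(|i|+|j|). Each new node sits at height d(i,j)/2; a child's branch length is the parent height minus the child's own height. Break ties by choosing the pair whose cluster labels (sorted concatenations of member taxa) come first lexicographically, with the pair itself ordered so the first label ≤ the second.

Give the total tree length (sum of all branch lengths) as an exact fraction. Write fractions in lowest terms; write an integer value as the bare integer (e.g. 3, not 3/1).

iteration 1: select C,H (d=4); attach at lengths (2, 2); label the merged cluster CH
  updated: d(CH,N)=73/2, d(CH,P)=49/2, d(CH,Q)=29, d(CH,S)=45/2, d(CH,V)=15
iteration 2: select N,P (d=4); attach at lengths (2, 2); label the merged cluster NP
  updated: d(CH,NP)=61/2, d(NP,Q)=25, d(NP,S)=43/2, d(NP,V)=61/2
iteration 3: select Q,V (d=4); attach at lengths (2, 2); label the merged cluster QV
  updated: d(CH,QV)=22, d(NP,QV)=111/4, d(QV,S)=16
iteration 4: select QV,S (d=16); attach at lengths (6, 8); label the merged cluster QSV
  updated: d(CH,QSV)=133/6, d(NP,QSV)=77/3
iteration 5: select CH,QSV (d=133/6); attach at lengths (109/12, 37/12); label the merged cluster CHQSV
  updated: d(CHQSV,NP)=138/5
iteration 6: select CHQSV,NP (d=138/5); attach at lengths (163/60, 59/5); label the merged cluster CHNPQSV
final tree: (((C:2,H:2):109/12,((Q:2,V:2):6,S:8):37/12):163/60,(N:2,P:2):59/5)
total length: 3161/60

3161/60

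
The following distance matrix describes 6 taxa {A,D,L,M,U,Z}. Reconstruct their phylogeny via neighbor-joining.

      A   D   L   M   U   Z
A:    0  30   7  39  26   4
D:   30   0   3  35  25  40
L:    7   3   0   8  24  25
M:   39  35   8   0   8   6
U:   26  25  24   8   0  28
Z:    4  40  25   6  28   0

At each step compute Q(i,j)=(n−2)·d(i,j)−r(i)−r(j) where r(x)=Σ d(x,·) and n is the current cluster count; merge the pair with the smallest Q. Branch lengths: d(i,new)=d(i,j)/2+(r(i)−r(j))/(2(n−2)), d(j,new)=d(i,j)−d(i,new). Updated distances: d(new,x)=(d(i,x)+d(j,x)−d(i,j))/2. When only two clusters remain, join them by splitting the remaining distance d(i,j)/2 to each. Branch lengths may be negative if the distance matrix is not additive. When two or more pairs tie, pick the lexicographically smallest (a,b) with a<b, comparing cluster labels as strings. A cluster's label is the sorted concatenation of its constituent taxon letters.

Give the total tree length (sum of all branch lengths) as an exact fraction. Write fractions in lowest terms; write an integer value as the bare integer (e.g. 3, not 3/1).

iteration 1: select A,Z (d=4, Q=-193); attach at lengths (19/8, 13/8); label the merged cluster AZ
  updated: d(AZ,D)=33, d(AZ,L)=14, d(AZ,M)=41/2, d(AZ,U)=25
iteration 2: select D,L (d=3, Q=-136); attach at lengths (28/3, -19/3); label the merged cluster DL
  updated: d(AZ,DL)=22, d(DL,M)=20, d(DL,U)=23
iteration 3: select AZ,DL (d=22, Q=-177/2); attach at lengths (93/8, 83/8); label the merged cluster ADLZ
  updated: d(ADLZ,M)=37/4, d(ADLZ,U)=13
iteration 4: select ADLZ,M (d=37/4, Q=-121/4); attach at lengths (57/8, 17/8); label the merged cluster ADLMZ
  updated: d(ADLMZ,U)=47/8
iteration 5: select ADLMZ,U (d=47/8); attach at lengths (47/16, 47/16); label the merged cluster ADLMUZ
final tree: ((((A:19/8,Z:13/8):93/8,(D:28/3,L:-19/3):83/8):57/8,M:17/8):47/16,U:47/16)
total length: 353/8

353/8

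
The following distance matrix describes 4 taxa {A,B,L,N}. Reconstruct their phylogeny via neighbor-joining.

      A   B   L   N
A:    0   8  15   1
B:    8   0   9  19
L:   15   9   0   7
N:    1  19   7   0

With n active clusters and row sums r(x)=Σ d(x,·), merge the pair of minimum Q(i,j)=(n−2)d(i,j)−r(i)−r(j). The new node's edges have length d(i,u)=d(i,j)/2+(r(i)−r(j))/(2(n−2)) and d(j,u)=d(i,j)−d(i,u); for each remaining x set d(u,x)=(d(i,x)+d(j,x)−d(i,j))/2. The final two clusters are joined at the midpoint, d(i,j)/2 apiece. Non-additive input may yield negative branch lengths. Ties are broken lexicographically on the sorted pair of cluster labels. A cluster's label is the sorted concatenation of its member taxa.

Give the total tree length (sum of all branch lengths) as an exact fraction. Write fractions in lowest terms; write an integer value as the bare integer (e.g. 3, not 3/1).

69/4

1. join A+N (d=1, Q=-49) ⇒ AN; edges |A|=-1/4, |N|=5/4
  updated: d(AN,B)=13, d(AN,L)=21/2
2. join AN+B (d=13, Q=-65/2) ⇒ ABN; edges |AN|=29/4, |B|=23/4
  updated: d(ABN,L)=13/4
3. join ABN+L (d=13/4) ⇒ ABLN; edges |ABN|=13/8, |L|=13/8
final tree: (((A:-1/4,N:5/4):29/4,B:23/4):13/8,L:13/8)
total length: 69/4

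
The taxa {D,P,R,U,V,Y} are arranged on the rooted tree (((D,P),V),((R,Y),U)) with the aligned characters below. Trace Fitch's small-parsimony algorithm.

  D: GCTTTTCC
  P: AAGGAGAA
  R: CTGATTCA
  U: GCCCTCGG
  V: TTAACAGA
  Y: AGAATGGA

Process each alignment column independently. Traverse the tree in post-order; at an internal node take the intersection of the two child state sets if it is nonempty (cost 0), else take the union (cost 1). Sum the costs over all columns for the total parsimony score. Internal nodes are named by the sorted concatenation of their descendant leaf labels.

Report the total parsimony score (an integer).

26

DP@0: {G} ∪ {A} = {A,G} (union, +1)
DPV@0: {A,G} ∪ {T} = {A,G,T} (union, +1)
RY@0: {C} ∪ {A} = {A,C} (union, +1)
RUY@0: {A,C} ∪ {G} = {A,C,G} (union, +1)
DPRUVY@0: {A,G,T} ∩ {A,C,G} = {A,G} (intersection, +0)
DP@1: {C} ∪ {A} = {A,C} (union, +1)
DPV@1: {A,C} ∪ {T} = {A,C,T} (union, +1)
RY@1: {T} ∪ {G} = {G,T} (union, +1)
RUY@1: {G,T} ∪ {C} = {C,G,T} (union, +1)
DPRUVY@1: {A,C,T} ∩ {C,G,T} = {C,T} (intersection, +0)
DP@2: {T} ∪ {G} = {G,T} (union, +1)
DPV@2: {G,T} ∪ {A} = {A,G,T} (union, +1)
RY@2: {G} ∪ {A} = {A,G} (union, +1)
RUY@2: {A,G} ∪ {C} = {A,C,G} (union, +1)
DPRUVY@2: {A,G,T} ∩ {A,C,G} = {A,G} (intersection, +0)
DP@3: {T} ∪ {G} = {G,T} (union, +1)
DPV@3: {G,T} ∪ {A} = {A,G,T} (union, +1)
RY@3: {A} ∩ {A} = {A} (intersection, +0)
RUY@3: {A} ∪ {C} = {A,C} (union, +1)
DPRUVY@3: {A,G,T} ∩ {A,C} = {A} (intersection, +0)
DP@4: {T} ∪ {A} = {A,T} (union, +1)
DPV@4: {A,T} ∪ {C} = {A,C,T} (union, +1)
RY@4: {T} ∩ {T} = {T} (intersection, +0)
RUY@4: {T} ∩ {T} = {T} (intersection, +0)
DPRUVY@4: {A,C,T} ∩ {T} = {T} (intersection, +0)
DP@5: {T} ∪ {G} = {G,T} (union, +1)
DPV@5: {G,T} ∪ {A} = {A,G,T} (union, +1)
RY@5: {T} ∪ {G} = {G,T} (union, +1)
RUY@5: {G,T} ∪ {C} = {C,G,T} (union, +1)
DPRUVY@5: {A,G,T} ∩ {C,G,T} = {G,T} (intersection, +0)
DP@6: {C} ∪ {A} = {A,C} (union, +1)
DPV@6: {A,C} ∪ {G} = {A,C,G} (union, +1)
RY@6: {C} ∪ {G} = {C,G} (union, +1)
RUY@6: {C,G} ∩ {G} = {G} (intersection, +0)
DPRUVY@6: {A,C,G} ∩ {G} = {G} (intersection, +0)
DP@7: {C} ∪ {A} = {A,C} (union, +1)
DPV@7: {A,C} ∩ {A} = {A} (intersection, +0)
RY@7: {A} ∩ {A} = {A} (intersection, +0)
RUY@7: {A} ∪ {G} = {A,G} (union, +1)
DPRUVY@7: {A} ∩ {A,G} = {A} (intersection, +0)
per-site changes: [4, 4, 4, 3, 2, 4, 3, 2]; total = 26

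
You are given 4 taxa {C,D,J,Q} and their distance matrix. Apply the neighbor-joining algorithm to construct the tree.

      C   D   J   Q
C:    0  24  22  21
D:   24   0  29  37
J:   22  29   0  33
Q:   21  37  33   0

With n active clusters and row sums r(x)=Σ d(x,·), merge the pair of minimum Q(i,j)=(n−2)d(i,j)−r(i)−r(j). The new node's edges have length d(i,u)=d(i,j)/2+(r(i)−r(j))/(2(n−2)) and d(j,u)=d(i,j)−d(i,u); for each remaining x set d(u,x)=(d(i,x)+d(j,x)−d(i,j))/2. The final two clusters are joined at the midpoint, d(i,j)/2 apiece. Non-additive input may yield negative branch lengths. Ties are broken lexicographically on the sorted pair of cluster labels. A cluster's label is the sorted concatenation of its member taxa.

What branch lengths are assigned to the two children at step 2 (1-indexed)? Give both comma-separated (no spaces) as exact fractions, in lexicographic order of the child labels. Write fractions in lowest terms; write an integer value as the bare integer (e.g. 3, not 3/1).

4,16

step 1: merge (C,Q) at d=21, Q=-116; branch lengths C→9/2, Q→33/2; new cluster CQ
  updated: d(CQ,D)=20, d(CQ,J)=17
step 2: merge (CQ,D) at d=20, Q=-66; branch lengths CQ→4, D→16; new cluster CDQ
  updated: d(CDQ,J)=13
step 3: merge (CDQ,J) at d=13; branch lengths CDQ→13/2, J→13/2; new cluster CDJQ
final tree: (((C:9/2,Q:33/2):4,D:16):13/2,J:13/2)
total length: 54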